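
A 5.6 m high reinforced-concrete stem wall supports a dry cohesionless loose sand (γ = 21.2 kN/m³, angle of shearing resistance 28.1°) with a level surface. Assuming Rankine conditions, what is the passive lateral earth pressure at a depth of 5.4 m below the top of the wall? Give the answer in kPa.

K_p = (1 + sin φ)/(1 − sin φ) = 2.781.
σ_h = K_p γ z = 2.781 × 21.2 × 5.4 = 318.3 kPa.

318 kPa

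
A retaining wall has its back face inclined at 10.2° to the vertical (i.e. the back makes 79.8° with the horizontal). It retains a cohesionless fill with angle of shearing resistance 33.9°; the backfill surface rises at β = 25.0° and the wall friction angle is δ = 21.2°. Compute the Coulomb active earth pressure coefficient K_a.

0.523

K_a = sin²(α+φ) / [sin²α · sin(α−δ) · (1 + √{sin(φ+δ)sin(φ−β) / (sin(α−δ)sin(α+β))})²].
With α = 79.8°, φ = 33.9°, δ = 21.2°, β = 25.0°: K_a = 0.5233.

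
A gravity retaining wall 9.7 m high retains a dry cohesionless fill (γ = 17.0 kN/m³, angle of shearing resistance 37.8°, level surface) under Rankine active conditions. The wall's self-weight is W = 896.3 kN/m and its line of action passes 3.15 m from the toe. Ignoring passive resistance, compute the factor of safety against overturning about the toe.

4.55

K_a = tan²(45° − 37.8°/2) = 0.2400.
P_a = ½K_aγH² = 0.5×0.2400×17.0×9.7² = 191.9 kN/m, acting at H/3 = 3.233 m above the base.
Overturning moment M_o = P_a × H/3 = 191.9 × 3.233 = 620.6.
Resisting moment M_r = W × 3.15 = 896.3 × 3.15 = 2823.
FS_overturning = M_r/M_o = 2823/620.6 = 4.549.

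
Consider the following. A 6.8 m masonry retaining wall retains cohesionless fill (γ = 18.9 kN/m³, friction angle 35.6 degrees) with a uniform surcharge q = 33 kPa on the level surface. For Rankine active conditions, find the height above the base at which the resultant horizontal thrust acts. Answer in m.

K_a = 0.2641.
Triangular part P₁ = ½K_aγH² = 115.4 at H/3 = 2.267 m; rectangular part P₂ = K_a q H = 59.27 at H/2 = 3.400 m.
ȳ = (P₁·2.267 + P₂·3.400)/(P₁+P₂) = 2.651 m.

2.65 m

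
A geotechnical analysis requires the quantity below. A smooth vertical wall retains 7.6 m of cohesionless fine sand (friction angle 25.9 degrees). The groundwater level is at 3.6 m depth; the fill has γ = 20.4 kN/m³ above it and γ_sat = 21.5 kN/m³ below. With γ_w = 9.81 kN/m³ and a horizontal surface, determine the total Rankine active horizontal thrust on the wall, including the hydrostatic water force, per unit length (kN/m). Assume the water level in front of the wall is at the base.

282 kN/m

K_a = tan²(45° − φ/2) = 0.3920.
γ' = 21.5 − 9.81 = 11.69 kN/m³. Depth below WT = 4.0 m.
σ'_h at WT = K_a γ d_w = 28.79 kPa; at base = 28.79 + K_a γ' × 4.0 = 47.12 kPa.
P₁ (0–3.6 m) = ½×28.79×3.6 = 51.82. P₂ (3.6–7.6 m) = ½(28.79+47.12)×4.0 = 151.8.
P_w = ½ γ_w h₂² = 0.5×9.81×4.0² = 78.48. Total = 51.82+151.8+78.48 = 282.1 kN/m.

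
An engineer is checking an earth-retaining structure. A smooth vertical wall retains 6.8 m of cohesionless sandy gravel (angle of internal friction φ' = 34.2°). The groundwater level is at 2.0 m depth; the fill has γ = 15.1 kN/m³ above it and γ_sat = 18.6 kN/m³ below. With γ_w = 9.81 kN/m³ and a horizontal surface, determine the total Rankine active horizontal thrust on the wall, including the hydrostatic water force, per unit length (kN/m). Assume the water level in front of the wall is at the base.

K_a = tan²(45° − φ/2) = 0.2803.
γ' = 18.6 − 9.81 = 8.790 kN/m³. Depth below WT = 4.8 m.
σ'_h at WT = K_a γ d_w = 8.466 kPa; at base = 8.466 + K_a γ' × 4.8 = 20.29 kPa.
P₁ (0–2.0 m) = ½×8.466×2.0 = 8.466. P₂ (2.0–6.8 m) = ½(8.466+20.29)×4.8 = 69.03.
P_w = ½ γ_w h₂² = 0.5×9.81×4.8² = 113.0. Total = 8.466+69.03+113.0 = 190.5 kN/m.

191 kN/m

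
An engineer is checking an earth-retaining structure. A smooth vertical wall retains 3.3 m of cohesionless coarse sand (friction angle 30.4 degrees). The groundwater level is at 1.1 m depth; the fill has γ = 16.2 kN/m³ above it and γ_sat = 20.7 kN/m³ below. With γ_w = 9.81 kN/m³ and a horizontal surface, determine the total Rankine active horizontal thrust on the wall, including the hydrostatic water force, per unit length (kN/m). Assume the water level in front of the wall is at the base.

K_a = tan²(45° − φ/2) = 0.3280.
γ' = 20.7 − 9.81 = 10.89 kN/m³. Depth below WT = 2.2 m.
σ'_h at WT = K_a γ d_w = 5.845 kPa; at base = 5.845 + K_a γ' × 2.2 = 13.70 kPa.
P₁ (0–1.1 m) = ½×5.845×1.1 = 3.215. P₂ (1.1–3.3 m) = ½(5.845+13.70)×2.2 = 21.50.
P_w = ½ γ_w h₂² = 0.5×9.81×2.2² = 23.74. Total = 3.215+21.50+23.74 = 48.46 kN/m.

48.5 kN/m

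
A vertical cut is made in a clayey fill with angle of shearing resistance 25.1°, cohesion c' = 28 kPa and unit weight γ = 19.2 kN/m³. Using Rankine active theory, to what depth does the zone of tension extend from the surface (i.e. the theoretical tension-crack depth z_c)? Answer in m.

K_a = tan²(45° − 25.1°/2) = 0.4043; √K_a = 0.6358.
The active pressure is zero where K_a γ z = 2c√K_a, so z_c = 2c/(γ√K_a) = 2×28/(19.2×0.6358) = 4.587 m.

4.59 m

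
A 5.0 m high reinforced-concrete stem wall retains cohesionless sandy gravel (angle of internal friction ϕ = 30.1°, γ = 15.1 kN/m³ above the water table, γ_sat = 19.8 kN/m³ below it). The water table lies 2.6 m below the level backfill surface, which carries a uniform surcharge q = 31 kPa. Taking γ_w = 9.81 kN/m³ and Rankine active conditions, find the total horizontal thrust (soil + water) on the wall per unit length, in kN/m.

K_a = tan²(45° − φ/2) = 0.3320.
γ' = 19.8 − 9.81 = 9.990 kN/m³. h₂ = H − d_w = 2.4 m.
σ'_h: at surface K_a·q = 10.29; at WT K_a(q+γd_w) = 23.33; at base K_a(q+γd_w+γ'h₂) = 31.29 kPa.
P₁ = ½(10.29+23.33)×2.6 = 43.70; P₂ = ½(23.33+31.29)×2.4 = 65.53; P_w = ½γ_w h₂² = 28.25.
Total = 43.70+65.53+28.25 = 137.5 kN/m.

137 kN/m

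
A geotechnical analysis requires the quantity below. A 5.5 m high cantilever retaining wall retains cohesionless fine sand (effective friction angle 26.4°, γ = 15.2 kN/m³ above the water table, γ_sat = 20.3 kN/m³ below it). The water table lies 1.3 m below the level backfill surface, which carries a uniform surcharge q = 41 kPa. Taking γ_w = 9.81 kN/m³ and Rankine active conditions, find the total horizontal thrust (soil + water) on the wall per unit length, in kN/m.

K_a = tan²(45° − φ/2) = 0.3844.
γ' = 20.3 − 9.81 = 10.49 kN/m³. h₂ = H − d_w = 4.2 m.
σ'_h: at surface K_a·q = 15.76; at WT K_a(q+γd_w) = 23.36; at base K_a(q+γd_w+γ'h₂) = 40.30 kPa.
P₁ = ½(15.76+23.36)×1.3 = 25.43; P₂ = ½(23.36+40.30)×4.2 = 133.7; P_w = ½γ_w h₂² = 86.52.
Total = 25.43+133.7+86.52 = 245.6 kN/m.

246 kN/m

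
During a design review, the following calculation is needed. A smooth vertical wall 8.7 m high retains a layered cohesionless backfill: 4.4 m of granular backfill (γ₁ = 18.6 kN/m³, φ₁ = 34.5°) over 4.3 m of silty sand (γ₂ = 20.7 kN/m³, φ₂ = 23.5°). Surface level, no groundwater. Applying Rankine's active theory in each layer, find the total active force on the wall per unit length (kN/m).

283 kN/m

K_a1 = tan²(45°−34.5°/2) = 0.2768; K_a2 = tan²(45°−23.5°/2) = 0.4298.
Layer 1: σ at base = K_a1 γ₁ h₁ = 22.65 kPa; P₁ = ½×22.65×4.4 = 49.84.
Layer 2: σ_v at top = γ₁h₁ = 81.84; σ_h top = K_a2×81.84 = 35.18; σ_h base = K_a2×(81.84+20.7×4.3) = 73.44.
P₂ = ½(35.18+73.44)×4.3 = 233.5. Total P_a = 49.84+233.5 = 283.4 kN/m.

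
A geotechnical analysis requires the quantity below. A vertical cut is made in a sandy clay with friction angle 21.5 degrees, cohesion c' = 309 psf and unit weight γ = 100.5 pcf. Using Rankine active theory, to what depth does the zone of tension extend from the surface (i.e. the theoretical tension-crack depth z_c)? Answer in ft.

9.03 ft

K_a = tan²(45° − 21.5°/2) = 0.4636; √K_a = 0.6809.
The active pressure is zero where K_a γ z = 2c√K_a, so z_c = 2c/(γ√K_a) = 2×309/(100.5×0.6809) = 9.031 ft.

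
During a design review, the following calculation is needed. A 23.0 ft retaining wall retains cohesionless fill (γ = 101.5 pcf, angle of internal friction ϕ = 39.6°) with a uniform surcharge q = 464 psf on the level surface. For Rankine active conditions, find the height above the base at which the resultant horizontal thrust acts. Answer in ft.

8.76 ft

K_a = 0.2214.
Triangular part P₁ = ½K_aγH² = 5945 at H/3 = 7.667 ft; rectangular part P₂ = K_a q H = 2363 at H/2 = 11.50 ft.
ȳ = (P₁·7.667 + P₂·11.50)/(P₁+P₂) = 8.757 ft.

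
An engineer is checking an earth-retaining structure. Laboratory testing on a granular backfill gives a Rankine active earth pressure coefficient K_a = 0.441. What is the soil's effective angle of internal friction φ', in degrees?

K_a = tan²(45° − φ/2) ⇒ 45° − φ/2 = arctan(√0.441) = 33.59°.
φ = 2(45° − 33.59°) = 22.83°.

22.8°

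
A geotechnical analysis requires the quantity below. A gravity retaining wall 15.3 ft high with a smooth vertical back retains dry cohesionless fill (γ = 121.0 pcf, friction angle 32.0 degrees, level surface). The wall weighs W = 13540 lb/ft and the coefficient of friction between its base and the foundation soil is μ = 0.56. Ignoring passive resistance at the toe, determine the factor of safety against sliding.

1.74

K_a = tan²(45° − 32.0°/2) = 0.3073.
P_a = ½K_aγH² = 0.5×0.3073×121.0×15.3² = 4352 lb/ft, acting at H/3 = 5.100 ft above the base.
FS_sliding = μW / P_a = 0.56×13540 / 4352 = 1.742.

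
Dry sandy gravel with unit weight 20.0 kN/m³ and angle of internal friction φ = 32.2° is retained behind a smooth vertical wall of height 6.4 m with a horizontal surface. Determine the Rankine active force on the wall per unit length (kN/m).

125 kN/m

K_a = tan²(45° − φ/2) = 0.3047.
P_a = ½ K_a γ H² = 0.5 × 0.3047 × 20.0 × 6.4² = 124.8 kN/m.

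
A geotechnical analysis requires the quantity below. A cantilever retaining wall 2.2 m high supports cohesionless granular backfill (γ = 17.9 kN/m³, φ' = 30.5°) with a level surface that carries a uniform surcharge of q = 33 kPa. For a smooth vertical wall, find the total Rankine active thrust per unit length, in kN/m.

37.9 kN/m

K_a = tan²(45° − φ/2) = 0.3267.
Soil triangle: ½ K_a γ H² = 0.5×0.3267×17.9×2.2² = 14.15 kN/m.
Surcharge rectangle: K_a q H = 0.3267×33×2.2 = 23.72 kN/m.
Total = 14.15 + 23.72 = 37.87 kN/m.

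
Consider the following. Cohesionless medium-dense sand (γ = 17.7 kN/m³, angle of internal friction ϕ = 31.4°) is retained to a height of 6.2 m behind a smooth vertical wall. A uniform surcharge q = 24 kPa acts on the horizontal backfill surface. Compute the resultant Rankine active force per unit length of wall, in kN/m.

K_a = tan²(45° − φ/2) = 0.3149.
Soil triangle: ½ K_a γ H² = 0.5×0.3149×17.7×6.2² = 107.1 kN/m.
Surcharge rectangle: K_a q H = 0.3149×24×6.2 = 46.86 kN/m.
Total = 107.1 + 46.86 = 154.0 kN/m.

154 kN/m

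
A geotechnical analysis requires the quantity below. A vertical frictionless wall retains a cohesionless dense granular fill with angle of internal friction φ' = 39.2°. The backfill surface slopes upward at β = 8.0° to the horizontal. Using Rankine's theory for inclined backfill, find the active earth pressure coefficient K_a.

K_a = cos β · (cos β − √(cos²β − cos²φ)) / (cos β + √(cos²β − cos²φ)).
cos β = 0.9903, cos φ = 0.7749, √(cos²β − cos²φ) = 0.6165.
K_a = 0.9903 × (0.9903 − 0.6165)/(0.9903 + 0.6165) = 0.2303.

0.230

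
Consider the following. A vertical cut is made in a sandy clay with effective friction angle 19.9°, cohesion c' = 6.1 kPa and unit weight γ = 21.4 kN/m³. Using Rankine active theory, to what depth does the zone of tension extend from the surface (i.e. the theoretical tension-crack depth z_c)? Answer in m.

0.813 m

K_a = tan²(45° − 19.9°/2) = 0.4921; √K_a = 0.7015.
The active pressure is zero where K_a γ z = 2c√K_a, so z_c = 2c/(γ√K_a) = 2×6.1/(21.4×0.7015) = 0.8127 m.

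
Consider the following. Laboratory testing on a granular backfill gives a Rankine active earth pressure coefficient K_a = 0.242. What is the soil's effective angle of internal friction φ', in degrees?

37.6°

K_a = tan²(45° − φ/2) ⇒ 45° − φ/2 = arctan(√0.242) = 26.19°.
φ = 2(45° − 26.19°) = 37.61°.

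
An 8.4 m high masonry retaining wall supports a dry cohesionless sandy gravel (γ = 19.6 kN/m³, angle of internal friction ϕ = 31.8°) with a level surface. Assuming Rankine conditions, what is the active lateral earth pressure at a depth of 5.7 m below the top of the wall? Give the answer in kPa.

34.6 kPa

K_a = (1 − sin φ)/(1 + sin φ) = 0.3098.
σ_h = K_a γ z = 0.3098 × 19.6 × 5.7 = 34.61 kPa.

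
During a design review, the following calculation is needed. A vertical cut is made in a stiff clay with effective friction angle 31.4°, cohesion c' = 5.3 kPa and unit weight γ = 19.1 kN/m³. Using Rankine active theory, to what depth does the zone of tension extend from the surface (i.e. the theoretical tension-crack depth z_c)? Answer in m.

0.989 m

K_a = tan²(45° − 31.4°/2) = 0.3149; √K_a = 0.5612.
The active pressure is zero where K_a γ z = 2c√K_a, so z_c = 2c/(γ√K_a) = 2×5.3/(19.1×0.5612) = 0.9890 m.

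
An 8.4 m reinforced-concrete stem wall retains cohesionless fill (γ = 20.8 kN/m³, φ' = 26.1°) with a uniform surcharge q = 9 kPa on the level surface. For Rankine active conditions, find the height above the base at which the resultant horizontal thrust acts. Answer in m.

K_a = 0.3889.
Triangular part P₁ = ½K_aγH² = 285.4 at H/3 = 2.800 m; rectangular part P₂ = K_a q H = 29.40 at H/2 = 4.200 m.
ȳ = (P₁·2.800 + P₂·4.200)/(P₁+P₂) = 2.931 m.

2.93 m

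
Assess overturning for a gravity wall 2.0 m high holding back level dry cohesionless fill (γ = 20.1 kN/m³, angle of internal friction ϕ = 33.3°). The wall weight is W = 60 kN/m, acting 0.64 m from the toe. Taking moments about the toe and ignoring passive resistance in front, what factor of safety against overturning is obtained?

4.92

K_a = tan²(45° − 33.3°/2) = 0.2911.
P_a = ½K_aγH² = 0.5×0.2911×20.1×2.0² = 11.70 kN/m, acting at H/3 = 0.6667 m above the base.
Overturning moment M_o = P_a × H/3 = 11.70 × 0.6667 = 7.802.
Resisting moment M_r = W × 0.64 = 60 × 0.64 = 38.40.
FS_overturning = M_r/M_o = 38.40/7.802 = 4.922.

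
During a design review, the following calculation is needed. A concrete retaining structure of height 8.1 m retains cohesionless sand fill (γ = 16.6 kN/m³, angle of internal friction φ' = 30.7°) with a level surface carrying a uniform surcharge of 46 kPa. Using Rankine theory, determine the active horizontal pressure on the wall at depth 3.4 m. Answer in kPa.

K_a = (1 − sin φ)/(1 + sin φ) = 0.3240.
σ_v = γz + q = 16.6 × 3.4 + 46 = 102.4 kPa.
σ_h = K_a σ_v = 0.3240 × 102.4 = 33.19 kPa.

33.2 kPa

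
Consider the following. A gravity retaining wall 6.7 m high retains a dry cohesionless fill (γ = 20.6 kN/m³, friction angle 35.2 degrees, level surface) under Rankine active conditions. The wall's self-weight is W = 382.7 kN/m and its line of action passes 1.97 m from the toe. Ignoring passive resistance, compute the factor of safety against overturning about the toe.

K_a = tan²(45° − 35.2°/2) = 0.2687.
P_a = ½K_aγH² = 0.5×0.2687×20.6×6.7² = 124.2 kN/m, acting at H/3 = 2.233 m above the base.
Overturning moment M_o = P_a × H/3 = 124.2 × 2.233 = 277.5.
Resisting moment M_r = W × 1.97 = 382.7 × 1.97 = 753.9.
FS_overturning = M_r/M_o = 753.9/277.5 = 2.717.

2.72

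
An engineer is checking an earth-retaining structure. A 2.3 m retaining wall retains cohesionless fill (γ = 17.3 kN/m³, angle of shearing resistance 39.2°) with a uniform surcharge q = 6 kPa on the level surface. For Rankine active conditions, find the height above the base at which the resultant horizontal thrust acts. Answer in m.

0.855 m

K_a = 0.2255.
Triangular part P₁ = ½K_aγH² = 10.32 at H/3 = 0.7667 m; rectangular part P₂ = K_a q H = 3.111 at H/2 = 1.150 m.
ȳ = (P₁·0.7667 + P₂·1.150)/(P₁+P₂) = 0.8555 m.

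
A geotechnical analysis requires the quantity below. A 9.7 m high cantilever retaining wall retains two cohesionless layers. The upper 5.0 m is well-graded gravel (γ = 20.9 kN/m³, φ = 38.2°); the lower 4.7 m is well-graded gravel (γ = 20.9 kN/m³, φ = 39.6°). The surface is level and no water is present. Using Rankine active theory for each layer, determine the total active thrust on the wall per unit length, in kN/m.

221 kN/m

K_a1 = tan²(45°−38.2°/2) = 0.2358; K_a2 = tan²(45°−39.6°/2) = 0.2214.
Layer 1: σ at base = K_a1 γ₁ h₁ = 24.64 kPa; P₁ = ½×24.64×5.0 = 61.60.
Layer 2: σ_v at top = γ₁h₁ = 104.5; σ_h top = K_a2×104.5 = 23.14; σ_h base = K_a2×(104.5+20.9×4.7) = 44.89.
P₂ = ½(23.14+44.89)×4.7 = 159.9. Total P_a = 61.60+159.9 = 221.5 kN/m.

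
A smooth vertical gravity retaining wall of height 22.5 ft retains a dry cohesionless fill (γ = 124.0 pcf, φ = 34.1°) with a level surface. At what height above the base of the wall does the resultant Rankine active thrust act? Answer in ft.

K_a = 0.2815.
The pressure distribution is triangular, so the resultant acts at H/3 above the base = 22.5/3 = 7.500 ft.

7.50 ft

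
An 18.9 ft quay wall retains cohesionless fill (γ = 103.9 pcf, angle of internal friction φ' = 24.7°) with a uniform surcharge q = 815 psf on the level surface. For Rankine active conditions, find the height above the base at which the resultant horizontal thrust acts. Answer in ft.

K_a = 0.4106.
Triangular part P₁ = ½K_aγH² = 7619 at H/3 = 6.300 ft; rectangular part P₂ = K_a q H = 6324 at H/2 = 9.450 ft.
ȳ = (P₁·6.300 + P₂·9.450)/(P₁+P₂) = 7.729 ft.

7.73 ft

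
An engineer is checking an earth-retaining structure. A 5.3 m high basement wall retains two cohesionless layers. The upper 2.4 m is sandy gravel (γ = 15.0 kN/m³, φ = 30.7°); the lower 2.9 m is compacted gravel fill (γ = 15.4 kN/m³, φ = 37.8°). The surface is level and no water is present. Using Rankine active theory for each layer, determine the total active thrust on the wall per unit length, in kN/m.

K_a1 = tan²(45°−30.7°/2) = 0.3240; K_a2 = tan²(45°−37.8°/2) = 0.2400.
Layer 1: σ at base = K_a1 γ₁ h₁ = 11.66 kPa; P₁ = ½×11.66×2.4 = 14.00.
Layer 2: σ_v at top = γ₁h₁ = 36.00; σ_h top = K_a2×36.00 = 8.640; σ_h base = K_a2×(36.00+15.4×2.9) = 19.36.
P₂ = ½(8.640+19.36)×2.9 = 40.60. Total P_a = 14.00+40.60 = 54.60 kN/m.

54.6 kN/m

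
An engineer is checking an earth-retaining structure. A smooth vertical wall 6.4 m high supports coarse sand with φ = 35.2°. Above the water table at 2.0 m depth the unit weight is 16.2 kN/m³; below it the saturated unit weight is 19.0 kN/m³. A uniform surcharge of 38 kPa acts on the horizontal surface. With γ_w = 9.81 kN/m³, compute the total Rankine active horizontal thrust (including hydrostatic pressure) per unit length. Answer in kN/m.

231 kN/m

K_a = tan²(45° − φ/2) = 0.2687.
γ' = 19.0 − 9.81 = 9.190 kN/m³. h₂ = H − d_w = 4.4 m.
σ'_h: at surface K_a·q = 10.21; at WT K_a(q+γd_w) = 18.92; at base K_a(q+γd_w+γ'h₂) = 29.78 kPa.
P₁ = ½(10.21+18.92)×2.0 = 29.13; P₂ = ½(18.92+29.78)×4.4 = 107.1; P_w = ½γ_w h₂² = 94.96.
Total = 29.13+107.1+94.96 = 231.2 kN/m.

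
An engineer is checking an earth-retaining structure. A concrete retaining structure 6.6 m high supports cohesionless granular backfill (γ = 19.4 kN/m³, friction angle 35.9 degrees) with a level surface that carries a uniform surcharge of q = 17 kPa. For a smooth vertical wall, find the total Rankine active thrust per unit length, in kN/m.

K_a = tan²(45° − φ/2) = 0.2607.
Soil triangle: ½ K_a γ H² = 0.5×0.2607×19.4×6.6² = 110.2 kN/m.
Surcharge rectangle: K_a q H = 0.2607×17×6.6 = 29.25 kN/m.
Total = 110.2 + 29.25 = 139.4 kN/m.

139 kN/m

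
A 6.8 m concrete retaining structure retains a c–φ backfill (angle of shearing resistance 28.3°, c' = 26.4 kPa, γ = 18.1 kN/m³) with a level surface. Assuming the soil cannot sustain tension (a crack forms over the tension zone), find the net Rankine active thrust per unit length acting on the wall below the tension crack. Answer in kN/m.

K_a = 0.3568; √K_a = 0.5973.
Tension-crack depth z_c = 2c/(γ√K_a) = 2×26.4/(18.1×0.5973) = 4.884 m.
σ_a at base = K_a γ H − 2c√K_a = 0.3568×18.1×6.8 − 2×26.4×0.5973 = 12.37 kPa.
P_a = ½ × 12.37 × (H − z_c) = 0.5×12.37×1.916 = 11.86 kN/m.

11.9 kN/m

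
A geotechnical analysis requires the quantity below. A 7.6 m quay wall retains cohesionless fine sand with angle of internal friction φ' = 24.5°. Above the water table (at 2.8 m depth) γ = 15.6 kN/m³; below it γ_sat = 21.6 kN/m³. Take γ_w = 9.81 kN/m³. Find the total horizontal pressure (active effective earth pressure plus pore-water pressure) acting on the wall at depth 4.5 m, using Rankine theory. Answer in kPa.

K_a = (1 − sin φ)/(1 + sin φ) = 0.4137.
γ' = 21.6 − 9.81 = 11.79 kN/m³.
Effective vertical stress at 4.5 m: σ'_v = 15.6×2.8 + 11.79×1.70 = 63.72 kPa.
σ'_h = K_a σ'_v = 0.4137 × 63.72 = 26.36 kPa; u = γ_w × 1.70 = 16.68 kPa.
Total σ_h = 26.36 + 16.68 = 43.04 kPa.

43.0 kPa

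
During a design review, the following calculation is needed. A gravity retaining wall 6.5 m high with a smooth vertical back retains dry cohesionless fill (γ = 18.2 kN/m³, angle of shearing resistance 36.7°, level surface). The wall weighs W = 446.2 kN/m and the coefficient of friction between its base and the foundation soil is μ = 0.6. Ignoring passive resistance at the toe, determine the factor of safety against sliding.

2.76

K_a = tan²(45° − 36.7°/2) = 0.2519.
P_a = ½K_aγH² = 0.5×0.2519×18.2×6.5² = 96.83 kN/m, acting at H/3 = 2.167 m above the base.
FS_sliding = μW / P_a = 0.6×446.2 / 96.83 = 2.765.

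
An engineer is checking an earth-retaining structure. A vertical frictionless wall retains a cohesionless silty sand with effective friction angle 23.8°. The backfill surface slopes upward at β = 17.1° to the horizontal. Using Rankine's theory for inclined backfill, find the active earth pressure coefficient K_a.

K_a = cos β · (cos β − √(cos²β − cos²φ)) / (cos β + √(cos²β − cos²φ)).
cos β = 0.9558, cos φ = 0.9150, √(cos²β − cos²φ) = 0.2764.
K_a = 0.9558 × (0.9558 − 0.2764)/(0.9558 + 0.2764) = 0.5270.

0.527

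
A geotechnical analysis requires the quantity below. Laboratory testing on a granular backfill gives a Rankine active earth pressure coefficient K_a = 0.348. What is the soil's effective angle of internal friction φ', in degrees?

28.9°

K_a = tan²(45° − φ/2) ⇒ 45° − φ/2 = arctan(√0.348) = 30.54°.
φ = 2(45° − 30.54°) = 28.93°.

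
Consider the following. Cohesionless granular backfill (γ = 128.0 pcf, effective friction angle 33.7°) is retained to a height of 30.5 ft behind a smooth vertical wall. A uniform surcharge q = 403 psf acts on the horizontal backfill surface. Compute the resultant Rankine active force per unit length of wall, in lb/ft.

K_a = tan²(45° − φ/2) = 0.2863.
Soil triangle: ½ K_a γ H² = 0.5×0.2863×128.0×30.5² = 17050 lb/ft.
Surcharge rectangle: K_a q H = 0.2863×403×30.5 = 3519 lb/ft.
Total = 17050 + 3519 = 20560 lb/ft.

20600 lb/ft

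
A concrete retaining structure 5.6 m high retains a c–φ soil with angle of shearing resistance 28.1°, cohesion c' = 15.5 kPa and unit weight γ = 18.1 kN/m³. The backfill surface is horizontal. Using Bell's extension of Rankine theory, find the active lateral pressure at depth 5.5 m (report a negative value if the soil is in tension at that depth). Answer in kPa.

K_a = (1 − sin φ)/(1 + sin φ) = 0.3596.
σ_a = K_a γ z − 2c√K_a = 0.3596×18.1×5.5 − 2×15.5×0.5997 = 17.21 kPa.

17.2 kPa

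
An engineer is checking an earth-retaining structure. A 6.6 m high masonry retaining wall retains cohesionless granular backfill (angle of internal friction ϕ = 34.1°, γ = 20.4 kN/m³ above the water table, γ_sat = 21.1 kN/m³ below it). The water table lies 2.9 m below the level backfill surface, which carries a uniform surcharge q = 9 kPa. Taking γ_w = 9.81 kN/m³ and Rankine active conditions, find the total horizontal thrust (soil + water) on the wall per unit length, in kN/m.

191 kN/m

K_a = tan²(45° − φ/2) = 0.2815.
γ' = 21.1 − 9.81 = 11.29 kN/m³. h₂ = H − d_w = 3.7 m.
σ'_h: at surface K_a·q = 2.534; at WT K_a(q+γd_w) = 19.19; at base K_a(q+γd_w+γ'h₂) = 30.95 kPa.
P₁ = ½(2.534+19.19)×2.9 = 31.50; P₂ = ½(19.19+30.95)×3.7 = 92.76; P_w = ½γ_w h₂² = 67.15.
Total = 31.50+92.76+67.15 = 191.4 kN/m.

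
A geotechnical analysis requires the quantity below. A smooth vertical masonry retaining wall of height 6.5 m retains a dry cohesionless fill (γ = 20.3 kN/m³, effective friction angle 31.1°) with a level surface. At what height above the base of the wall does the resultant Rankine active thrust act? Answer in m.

K_a = 0.3188.
The pressure distribution is triangular, so the resultant acts at H/3 above the base = 6.5/3 = 2.167 m.

2.17 m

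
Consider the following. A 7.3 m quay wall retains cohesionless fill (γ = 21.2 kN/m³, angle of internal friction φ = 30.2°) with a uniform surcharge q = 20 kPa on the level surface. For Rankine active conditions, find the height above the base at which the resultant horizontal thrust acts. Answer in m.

K_a = 0.3307.
Triangular part P₁ = ½K_aγH² = 186.8 at H/3 = 2.433 m; rectangular part P₂ = K_a q H = 48.28 at H/2 = 3.650 m.
ȳ = (P₁·2.433 + P₂·3.650)/(P₁+P₂) = 2.683 m.

2.68 m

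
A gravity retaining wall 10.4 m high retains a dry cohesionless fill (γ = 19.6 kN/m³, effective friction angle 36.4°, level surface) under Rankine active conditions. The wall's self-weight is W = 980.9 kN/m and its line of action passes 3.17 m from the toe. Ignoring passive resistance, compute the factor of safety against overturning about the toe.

K_a = tan²(45° − 36.4°/2) = 0.2552.
P_a = ½K_aγH² = 0.5×0.2552×19.6×10.4² = 270.5 kN/m, acting at H/3 = 3.467 m above the base.
Overturning moment M_o = P_a × H/3 = 270.5 × 3.467 = 937.6.
Resisting moment M_r = W × 3.17 = 980.9 × 3.17 = 3109.
FS_overturning = M_r/M_o = 3109/937.6 = 3.316.

3.32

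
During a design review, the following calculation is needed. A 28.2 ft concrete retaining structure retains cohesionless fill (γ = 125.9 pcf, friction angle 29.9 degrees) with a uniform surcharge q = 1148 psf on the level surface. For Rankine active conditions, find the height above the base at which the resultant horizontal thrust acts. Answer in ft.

11.2 ft

K_a = 0.3347.
Triangular part P₁ = ½K_aγH² = 16750 at H/3 = 9.400 ft; rectangular part P₂ = K_a q H = 10830 at H/2 = 14.10 ft.
ȳ = (P₁·9.400 + P₂·14.10)/(P₁+P₂) = 11.25 ft.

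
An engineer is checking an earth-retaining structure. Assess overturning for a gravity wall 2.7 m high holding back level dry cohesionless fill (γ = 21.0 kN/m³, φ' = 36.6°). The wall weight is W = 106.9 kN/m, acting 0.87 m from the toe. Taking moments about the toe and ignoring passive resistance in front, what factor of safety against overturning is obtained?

K_a = tan²(45° − 36.6°/2) = 0.2530.
P_a = ½K_aγH² = 0.5×0.2530×21.0×2.7² = 19.36 kN/m, acting at H/3 = 0.9000 m above the base.
Overturning moment M_o = P_a × H/3 = 19.36 × 0.9000 = 17.43.
Resisting moment M_r = W × 0.87 = 106.9 × 0.87 = 93.00.
FS_overturning = M_r/M_o = 93.00/17.43 = 5.337.

5.34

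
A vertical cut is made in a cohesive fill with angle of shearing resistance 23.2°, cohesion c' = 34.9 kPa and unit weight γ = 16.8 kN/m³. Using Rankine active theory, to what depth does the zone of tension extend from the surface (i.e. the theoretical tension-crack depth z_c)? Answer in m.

6.30 m

K_a = tan²(45° − 23.2°/2) = 0.4348; √K_a = 0.6594.
The active pressure is zero where K_a γ z = 2c√K_a, so z_c = 2c/(γ√K_a) = 2×34.9/(16.8×0.6594) = 6.301 m.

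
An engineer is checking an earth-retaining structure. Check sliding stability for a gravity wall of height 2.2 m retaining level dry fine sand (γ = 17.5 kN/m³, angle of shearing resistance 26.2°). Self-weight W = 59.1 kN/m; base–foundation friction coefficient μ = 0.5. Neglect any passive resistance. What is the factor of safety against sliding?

K_a = tan²(45° − 26.2°/2) = 0.3874.
P_a = ½K_aγH² = 0.5×0.3874×17.5×2.2² = 16.41 kN/m, acting at H/3 = 0.7333 m above the base.
FS_sliding = μW / P_a = 0.5×59.1 / 16.41 = 1.801.

1.80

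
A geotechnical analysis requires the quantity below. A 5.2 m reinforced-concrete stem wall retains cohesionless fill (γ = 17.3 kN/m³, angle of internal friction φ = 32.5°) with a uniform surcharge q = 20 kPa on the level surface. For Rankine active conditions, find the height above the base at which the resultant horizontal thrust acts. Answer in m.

2.00 m

K_a = 0.3010.
Triangular part P₁ = ½K_aγH² = 70.40 at H/3 = 1.733 m; rectangular part P₂ = K_a q H = 31.30 at H/2 = 2.600 m.
ȳ = (P₁·1.733 + P₂·2.600)/(P₁+P₂) = 2.000 m.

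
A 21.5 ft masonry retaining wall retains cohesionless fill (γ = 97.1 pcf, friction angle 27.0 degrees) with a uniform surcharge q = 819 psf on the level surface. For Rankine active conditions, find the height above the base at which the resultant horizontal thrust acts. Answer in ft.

8.74 ft

K_a = 0.3755.
Triangular part P₁ = ½K_aγH² = 8428 at H/3 = 7.167 ft; rectangular part P₂ = K_a q H = 6612 at H/2 = 10.75 ft.
ȳ = (P₁·7.167 + P₂·10.75)/(P₁+P₂) = 8.742 ft.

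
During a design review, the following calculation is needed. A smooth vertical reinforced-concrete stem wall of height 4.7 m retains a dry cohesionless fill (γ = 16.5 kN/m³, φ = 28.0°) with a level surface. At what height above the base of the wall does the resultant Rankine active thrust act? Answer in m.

1.57 m

K_a = 0.3610.
The pressure distribution is triangular, so the resultant acts at H/3 above the base = 4.7/3 = 1.567 m.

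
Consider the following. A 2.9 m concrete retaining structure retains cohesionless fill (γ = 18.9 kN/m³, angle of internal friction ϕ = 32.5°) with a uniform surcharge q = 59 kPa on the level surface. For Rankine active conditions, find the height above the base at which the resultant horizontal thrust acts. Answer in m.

K_a = 0.3010.
Triangular part P₁ = ½K_aγH² = 23.92 at H/3 = 0.9667 m; rectangular part P₂ = K_a q H = 51.50 at H/2 = 1.450 m.
ȳ = (P₁·0.9667 + P₂·1.450)/(P₁+P₂) = 1.297 m.

1.30 m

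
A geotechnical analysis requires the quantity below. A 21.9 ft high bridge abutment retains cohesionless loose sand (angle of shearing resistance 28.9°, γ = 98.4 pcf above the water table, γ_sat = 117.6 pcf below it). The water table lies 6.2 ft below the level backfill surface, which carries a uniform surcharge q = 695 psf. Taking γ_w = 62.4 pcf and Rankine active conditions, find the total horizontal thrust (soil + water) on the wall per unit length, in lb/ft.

19400 lb/ft

K_a = tan²(45° − φ/2) = 0.3484.
γ' = 117.6 − 62.4 = 55.20 pcf. h₂ = H − d_w = 15.7 ft.
σ'_h: at surface K_a·q = 242.1; at WT K_a(q+γd_w) = 454.6; at base K_a(q+γd_w+γ'h₂) = 756.5 psf.
P₁ = ½(242.1+454.6)×6.2 = 2160; P₂ = ½(454.6+756.5)×15.7 = 9508; P_w = ½γ_w h₂² = 7690.
Total = 2160+9508+7690 = 19360 lb/ft.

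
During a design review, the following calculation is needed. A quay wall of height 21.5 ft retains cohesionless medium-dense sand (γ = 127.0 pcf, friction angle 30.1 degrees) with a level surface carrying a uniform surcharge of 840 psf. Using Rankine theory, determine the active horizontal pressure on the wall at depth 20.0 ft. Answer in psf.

K_a = (1 − sin φ)/(1 + sin φ) = 0.3320.
σ_v = γz + q = 127.0 × 20.0 + 840 = 3380 psf.
σ_h = K_a σ_v = 0.3320 × 3380 = 1122 psf.

1120 psf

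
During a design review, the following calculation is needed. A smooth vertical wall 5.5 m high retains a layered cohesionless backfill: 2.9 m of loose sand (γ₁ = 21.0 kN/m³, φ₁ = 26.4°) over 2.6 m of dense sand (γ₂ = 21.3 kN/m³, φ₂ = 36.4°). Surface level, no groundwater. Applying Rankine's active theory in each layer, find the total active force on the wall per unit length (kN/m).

92.7 kN/m

K_a1 = tan²(45°−26.4°/2) = 0.3844; K_a2 = tan²(45°−36.4°/2) = 0.2552.
Layer 1: σ at base = K_a1 γ₁ h₁ = 23.41 kPa; P₁ = ½×23.41×2.9 = 33.95.
Layer 2: σ_v at top = γ₁h₁ = 60.90; σ_h top = K_a2×60.90 = 15.54; σ_h base = K_a2×(60.90+21.3×2.6) = 29.67.
P₂ = ½(15.54+29.67)×2.6 = 58.77. Total P_a = 33.95+58.77 = 92.72 kN/m.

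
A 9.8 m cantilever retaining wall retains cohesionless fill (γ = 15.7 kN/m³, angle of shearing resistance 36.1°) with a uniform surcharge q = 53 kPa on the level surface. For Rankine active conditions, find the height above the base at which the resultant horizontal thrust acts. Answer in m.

3.93 m

K_a = 0.2585.
Triangular part P₁ = ½K_aγH² = 194.9 at H/3 = 3.267 m; rectangular part P₂ = K_a q H = 134.3 at H/2 = 4.900 m.
ȳ = (P₁·3.267 + P₂·4.900)/(P₁+P₂) = 3.933 m.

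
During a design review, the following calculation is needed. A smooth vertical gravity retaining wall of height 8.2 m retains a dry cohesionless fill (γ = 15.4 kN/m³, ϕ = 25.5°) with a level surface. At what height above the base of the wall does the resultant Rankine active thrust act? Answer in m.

K_a = 0.3981.
The pressure distribution is triangular, so the resultant acts at H/3 above the base = 8.2/3 = 2.733 m.

2.73 m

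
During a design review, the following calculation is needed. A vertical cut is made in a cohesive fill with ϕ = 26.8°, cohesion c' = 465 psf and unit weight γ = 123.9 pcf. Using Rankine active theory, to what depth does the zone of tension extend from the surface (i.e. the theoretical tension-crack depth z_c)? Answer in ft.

12.2 ft

K_a = tan²(45° − 26.8°/2) = 0.3785; √K_a = 0.6152.
The active pressure is zero where K_a γ z = 2c√K_a, so z_c = 2c/(γ√K_a) = 2×465/(123.9×0.6152) = 12.20 ft.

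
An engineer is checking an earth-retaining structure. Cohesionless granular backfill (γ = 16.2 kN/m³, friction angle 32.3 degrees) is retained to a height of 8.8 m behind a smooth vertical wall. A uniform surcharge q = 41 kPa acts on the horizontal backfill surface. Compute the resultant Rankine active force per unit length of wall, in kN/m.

300 kN/m

K_a = tan²(45° − φ/2) = 0.3035.
Soil triangle: ½ K_a γ H² = 0.5×0.3035×16.2×8.8² = 190.4 kN/m.
Surcharge rectangle: K_a q H = 0.3035×41×8.8 = 109.5 kN/m.
Total = 190.4 + 109.5 = 299.9 kN/m.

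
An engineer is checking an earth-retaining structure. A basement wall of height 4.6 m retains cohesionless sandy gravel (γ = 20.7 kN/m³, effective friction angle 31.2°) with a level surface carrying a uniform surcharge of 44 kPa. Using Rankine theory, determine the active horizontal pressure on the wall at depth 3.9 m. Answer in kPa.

K_a = (1 − sin φ)/(1 + sin φ) = 0.3175.
σ_v = γz + q = 20.7 × 3.9 + 44 = 124.7 kPa.
σ_h = K_a σ_v = 0.3175 × 124.7 = 39.60 kPa.

39.6 kPa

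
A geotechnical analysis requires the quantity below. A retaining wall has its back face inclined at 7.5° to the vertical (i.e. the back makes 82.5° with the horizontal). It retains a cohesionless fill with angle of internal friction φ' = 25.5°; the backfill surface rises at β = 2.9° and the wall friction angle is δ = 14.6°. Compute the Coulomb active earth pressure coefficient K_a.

K_a = sin²(α+φ) / [sin²α · sin(α−δ) · (1 + √{sin(φ+δ)sin(φ−β) / (sin(α−δ)sin(α+β))})²].
With α = 82.5°, φ = 25.5°, δ = 14.6°, β = 2.9°: K_a = 0.4312.

0.431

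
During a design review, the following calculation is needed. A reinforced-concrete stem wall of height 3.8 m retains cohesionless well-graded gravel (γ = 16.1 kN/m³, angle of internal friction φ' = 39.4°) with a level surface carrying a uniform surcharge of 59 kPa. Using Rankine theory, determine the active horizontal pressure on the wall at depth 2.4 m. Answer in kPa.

21.8 kPa

K_a = (1 − sin φ)/(1 + sin φ) = 0.2234.
σ_v = γz + q = 16.1 × 2.4 + 59 = 97.64 kPa.
σ_h = K_a σ_v = 0.2234 × 97.64 = 21.82 kPa.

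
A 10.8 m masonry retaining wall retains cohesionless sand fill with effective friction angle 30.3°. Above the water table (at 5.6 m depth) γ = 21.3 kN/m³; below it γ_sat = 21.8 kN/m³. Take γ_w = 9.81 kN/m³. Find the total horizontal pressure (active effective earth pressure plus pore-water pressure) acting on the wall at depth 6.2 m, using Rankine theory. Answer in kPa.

K_a = (1 − sin φ)/(1 + sin φ) = 0.3293.
γ' = 21.8 − 9.81 = 11.99 kN/m³.
Effective vertical stress at 6.2 m: σ'_v = 21.3×5.6 + 11.99×0.600 = 126.5 kPa.
σ'_h = K_a σ'_v = 0.3293 × 126.5 = 41.65 kPa; u = γ_w × 0.600 = 5.886 kPa.
Total σ_h = 41.65 + 5.886 = 47.54 kPa.

47.5 kPa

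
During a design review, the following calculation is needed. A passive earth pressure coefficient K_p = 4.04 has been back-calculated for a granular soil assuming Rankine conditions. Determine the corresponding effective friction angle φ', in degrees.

K_p = (1+sin φ)/(1−sin φ) ⇒ sin φ = (K_p − 1)/(K_p + 1) = 0.6032.
φ = arcsin(0.6032) = 37.10°.

37.1°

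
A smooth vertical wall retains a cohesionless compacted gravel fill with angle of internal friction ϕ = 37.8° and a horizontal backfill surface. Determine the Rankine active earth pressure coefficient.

K_a = (1 − sin φ)/(1 + sin φ) = (1 − sin 37.8°)/(1 + sin 37.8°) = 0.2400.

0.240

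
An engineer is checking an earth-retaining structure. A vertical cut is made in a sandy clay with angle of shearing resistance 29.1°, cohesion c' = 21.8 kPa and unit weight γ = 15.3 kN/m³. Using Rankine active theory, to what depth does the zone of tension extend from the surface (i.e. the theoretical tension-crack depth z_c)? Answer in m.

4.85 m

K_a = tan²(45° − 29.1°/2) = 0.3456; √K_a = 0.5879.
The active pressure is zero where K_a γ z = 2c√K_a, so z_c = 2c/(γ√K_a) = 2×21.8/(15.3×0.5879) = 4.847 m.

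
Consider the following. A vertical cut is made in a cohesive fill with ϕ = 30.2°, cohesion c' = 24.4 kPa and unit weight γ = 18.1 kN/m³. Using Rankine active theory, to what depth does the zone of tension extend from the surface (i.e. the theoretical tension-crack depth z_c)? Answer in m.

4.69 m

K_a = tan²(45° − 30.2°/2) = 0.3307; √K_a = 0.5750.
The active pressure is zero where K_a γ z = 2c√K_a, so z_c = 2c/(γ√K_a) = 2×24.4/(18.1×0.5750) = 4.689 m.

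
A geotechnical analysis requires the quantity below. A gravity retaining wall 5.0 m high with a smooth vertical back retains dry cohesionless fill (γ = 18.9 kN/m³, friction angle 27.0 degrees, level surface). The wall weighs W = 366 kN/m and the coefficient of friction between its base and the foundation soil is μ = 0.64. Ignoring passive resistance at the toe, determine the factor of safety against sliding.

2.64

K_a = tan²(45° − 27.0°/2) = 0.3755.
P_a = ½K_aγH² = 0.5×0.3755×18.9×5.0² = 88.72 kN/m, acting at H/3 = 1.667 m above the base.
FS_sliding = μW / P_a = 0.64×366 / 88.72 = 2.640.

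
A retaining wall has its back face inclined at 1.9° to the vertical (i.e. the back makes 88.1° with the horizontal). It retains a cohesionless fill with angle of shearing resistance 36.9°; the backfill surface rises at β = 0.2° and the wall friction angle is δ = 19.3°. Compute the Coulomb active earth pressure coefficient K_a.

K_a = sin²(α+φ) / [sin²α · sin(α−δ) · (1 + √{sin(φ+δ)sin(φ−β) / (sin(α−δ)sin(α+β))})²].
With α = 88.1°, φ = 36.9°, δ = 19.3°, β = 0.2°: K_a = 0.2407.

0.241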